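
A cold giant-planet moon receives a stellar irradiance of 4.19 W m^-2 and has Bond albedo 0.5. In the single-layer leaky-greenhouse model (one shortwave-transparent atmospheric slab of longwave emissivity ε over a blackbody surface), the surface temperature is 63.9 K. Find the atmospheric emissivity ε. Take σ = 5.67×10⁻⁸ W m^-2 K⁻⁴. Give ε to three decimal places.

Effective temperature: T_e = [S(1−α)/(4σ)]^(1/4) = 55.13 K.
Since (2−ε)/2 = (T_e/T_s)⁴ = 0.5540, ε = 0.8919.

0.892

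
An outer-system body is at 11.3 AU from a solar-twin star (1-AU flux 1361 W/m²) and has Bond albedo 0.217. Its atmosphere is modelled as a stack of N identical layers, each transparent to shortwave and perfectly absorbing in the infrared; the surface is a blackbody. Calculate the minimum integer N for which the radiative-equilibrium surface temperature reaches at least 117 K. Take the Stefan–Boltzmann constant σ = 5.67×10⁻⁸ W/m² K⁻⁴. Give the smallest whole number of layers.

Flux at the orbit: S = 1361/(11.3)² = 10.66 W/m².
The effective emission temperature is T_e = [S(1−α)/(4σ)]^¼ = 77.89 K.
Need (N+1)T_e⁴ ≥ T_s⁴, i.e. N+1 ≥ (117/77.89)⁴ = 5.092.
So N ≥ 4.092; the smallest integer is N = 5.

5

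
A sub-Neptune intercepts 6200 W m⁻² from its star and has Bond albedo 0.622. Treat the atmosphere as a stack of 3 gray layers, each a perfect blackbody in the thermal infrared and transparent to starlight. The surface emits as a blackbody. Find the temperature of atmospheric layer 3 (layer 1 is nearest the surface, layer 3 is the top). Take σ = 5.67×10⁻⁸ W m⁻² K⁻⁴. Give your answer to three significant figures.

OLR = S(1−α)/4 = 585.9 W m⁻²; the top layer radiates at T_e = 318.8 K.
Each opaque layer satisfies 2T_j⁴ = T_{j−1}⁴ + T_{j+1}⁴, giving T_k⁴ = (N+1−k)T_e⁴.
T_3 = (1)^(1/4)·318.8 = 318.8 K.

319 K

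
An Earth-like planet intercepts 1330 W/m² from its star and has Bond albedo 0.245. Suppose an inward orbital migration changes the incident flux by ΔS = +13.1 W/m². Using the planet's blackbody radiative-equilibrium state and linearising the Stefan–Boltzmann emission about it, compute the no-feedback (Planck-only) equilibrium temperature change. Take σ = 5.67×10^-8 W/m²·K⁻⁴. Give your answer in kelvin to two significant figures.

0.64 K

Reference equilibrium: T_e = [S(1−α)/(4σ)]^(1/4) = 258.0 K.
ΔF = Δ[S(1−α)]/4 = (1−0.245)·+13.1/4 = 2.473 W/m².
The Planck feedback parameter is 4σT_e³ = 3.893 W/m²/K.
Hence the no-feedback warming is ΔF/(4σT_e³) = 0.635 K.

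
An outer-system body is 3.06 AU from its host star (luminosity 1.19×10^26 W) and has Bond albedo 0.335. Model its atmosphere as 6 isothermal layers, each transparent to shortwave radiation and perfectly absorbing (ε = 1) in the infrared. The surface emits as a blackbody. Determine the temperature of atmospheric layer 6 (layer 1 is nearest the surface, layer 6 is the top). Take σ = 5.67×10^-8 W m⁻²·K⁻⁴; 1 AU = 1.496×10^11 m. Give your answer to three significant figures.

Orbital distance: d = 3.06 AU = 4.578×10^11 m.
Spreading L over a sphere of radius d: S = 1.19×10^26/(4π·4.58×10^11²) = 45.19 W m⁻².
Top-of-atmosphere balance: σT_e⁴ = S(1−α)/4 = 7.513 W m⁻² → T_e = 107.3 K.
The net upward flux σT_e⁴ is constant between every pair of levels, so T_k⁴ = (N+1−k)T_e⁴.
With k = 6: T_6 = (6+1−6)^¼·107.3 K = 107.3 K.

107 K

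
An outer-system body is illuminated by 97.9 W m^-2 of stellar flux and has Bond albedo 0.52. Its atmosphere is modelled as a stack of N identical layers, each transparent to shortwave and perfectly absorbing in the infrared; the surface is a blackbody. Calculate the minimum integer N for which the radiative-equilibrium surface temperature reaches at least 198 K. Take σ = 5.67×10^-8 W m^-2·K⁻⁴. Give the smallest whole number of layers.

The effective emission temperature is T_e = [S(1−α)/(4σ)]^¼ = 120.0 K.
T_s = (N+1)^(1/4)·T_e ≥ 198 K requires N+1 ≥ (T_s/T_e)⁴ = (198/120.0)⁴ = 7.418.
The minimum whole number is N = 7.

7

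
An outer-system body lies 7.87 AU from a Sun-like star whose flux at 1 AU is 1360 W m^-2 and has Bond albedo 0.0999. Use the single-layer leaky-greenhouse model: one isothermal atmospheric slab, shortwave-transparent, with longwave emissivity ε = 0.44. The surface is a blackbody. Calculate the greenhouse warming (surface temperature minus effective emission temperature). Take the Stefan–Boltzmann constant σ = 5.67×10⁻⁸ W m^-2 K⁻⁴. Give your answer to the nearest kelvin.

Flux at the orbit: S = 1360/(7.87)² = 21.96 W m^-2.
The planet radiates to space at T_e = [S(1−α)/(4σ)]^(1/4) = 96.62 K.
For a single slab of emissivity ε, T_s⁴ = 2T_e⁴/(2−ε); thus T_s = 96.62·(1.282)^(1/4) = 102.8 K.
Greenhouse warming: T_s − T_e = 6.192 K.

6 K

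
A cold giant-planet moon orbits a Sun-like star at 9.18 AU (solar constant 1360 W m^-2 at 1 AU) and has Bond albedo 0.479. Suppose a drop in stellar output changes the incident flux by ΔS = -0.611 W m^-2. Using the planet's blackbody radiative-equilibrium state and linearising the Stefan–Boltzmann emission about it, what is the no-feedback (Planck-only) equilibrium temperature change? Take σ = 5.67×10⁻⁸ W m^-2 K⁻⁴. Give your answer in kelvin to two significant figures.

Flux at the orbit: S = 1360/(9.18)² = 16.14 W m^-2.
Reference equilibrium: T_e = [S(1−α)/(4σ)]^(1/4) = 78.03 K.
Only a fraction (1−α) is absorbed and it's spread over 4πR², so ΔF = (1−α)ΔS/4 = -0.07958 W m^-2.
Linearising σT⁴ gives d(σT⁴)/dT = 4σT_e³ = 0.1078 W m^-2 per K.
ΔT₀ = ΔF/λ_P = -0.07958/0.1078 = -0.739 K.

-0.74 K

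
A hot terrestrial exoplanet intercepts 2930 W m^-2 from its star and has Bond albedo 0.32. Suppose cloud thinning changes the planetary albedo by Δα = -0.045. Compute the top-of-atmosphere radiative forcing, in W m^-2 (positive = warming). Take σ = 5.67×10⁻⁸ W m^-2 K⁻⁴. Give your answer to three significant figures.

33.0 W m^-2

ΔF = −(S/4)Δα = −(2930/4)×(-0.045) = 32.96 W m^-2.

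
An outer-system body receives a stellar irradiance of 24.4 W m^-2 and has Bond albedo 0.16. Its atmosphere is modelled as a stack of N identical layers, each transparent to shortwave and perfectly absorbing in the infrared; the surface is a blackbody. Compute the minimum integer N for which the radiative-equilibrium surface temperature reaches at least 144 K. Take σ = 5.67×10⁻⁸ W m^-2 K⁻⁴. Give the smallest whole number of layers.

4

OLR = S(1−α)/4 = 5.124 W m^-2; the top layer radiates at T_e = 97.50 K.
T_s = (N+1)^(1/4)·T_e ≥ 144 K requires N+1 ≥ (T_s/T_e)⁴ = (144/97.50)⁴ = 4.758.
Rounding up, N = 4.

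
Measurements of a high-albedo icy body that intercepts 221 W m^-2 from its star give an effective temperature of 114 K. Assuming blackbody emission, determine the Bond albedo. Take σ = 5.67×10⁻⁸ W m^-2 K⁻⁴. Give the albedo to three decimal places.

0.827

Energy balance: S(1−α)/4 = σT⁴, so 1−α = 4σT⁴/S.
4σT⁴ = 4·5.67×10⁻⁸·(114)⁴ = 38.31 W m^-2.
Hence α = 1 − 38.31/221.0 = 0.8267.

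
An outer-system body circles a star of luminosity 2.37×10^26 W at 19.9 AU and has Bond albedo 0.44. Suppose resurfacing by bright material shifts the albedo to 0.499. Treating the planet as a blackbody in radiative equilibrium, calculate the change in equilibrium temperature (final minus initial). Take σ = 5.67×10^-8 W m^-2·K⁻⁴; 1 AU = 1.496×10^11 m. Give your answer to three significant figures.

d = 19.9 × 1.496×10^11 m = 2.977×10^12 m.
Flux at the orbit: S = L/(4πd²) = 2.37×10^26/(4π·(2.98×10^12)²) = 2.128 W m^-2.
With α = 0.44, T₁ = 47.88 K.
With α = 0.499, T₂ = 46.56 K.
ΔT = T₂ − T₁ = -1.314 K.

-1.31 K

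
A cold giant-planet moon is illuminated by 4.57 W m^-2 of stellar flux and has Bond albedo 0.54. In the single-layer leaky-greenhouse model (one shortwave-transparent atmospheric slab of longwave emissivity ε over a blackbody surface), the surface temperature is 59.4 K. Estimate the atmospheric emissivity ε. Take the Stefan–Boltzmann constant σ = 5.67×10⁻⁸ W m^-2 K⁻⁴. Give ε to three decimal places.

First, T_e = [4.570·(1−0.54)/(4σ)]^(1/4) = 55.18 K.
Since (2−ε)/2 = (T_e/T_s)⁴ = 0.7445, ε = 0.5109.

0.511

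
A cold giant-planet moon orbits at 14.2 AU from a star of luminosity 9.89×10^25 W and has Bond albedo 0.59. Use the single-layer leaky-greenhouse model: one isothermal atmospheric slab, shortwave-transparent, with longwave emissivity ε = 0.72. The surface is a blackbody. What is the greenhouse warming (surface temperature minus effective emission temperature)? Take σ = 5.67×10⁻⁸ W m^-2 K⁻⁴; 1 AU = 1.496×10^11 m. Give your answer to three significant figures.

4.97 K

d = 14.2 × 1.496×10^11 m = 2.124×10^12 m.
Spreading L over a sphere of radius d: S = 9.89×10^25/(4π·2.12×10^12²) = 1.744 W m^-2.
The planet radiates to space at T_e = [S(1−α)/(4σ)]^(1/4) = 42.14 K.
For a single slab of emissivity ε, T_s⁴ = 2T_e⁴/(2−ε); thus T_s = 42.14·(1.562)^(1/4) = 47.11 K.
The atmosphere warms the surface by 4.974 K.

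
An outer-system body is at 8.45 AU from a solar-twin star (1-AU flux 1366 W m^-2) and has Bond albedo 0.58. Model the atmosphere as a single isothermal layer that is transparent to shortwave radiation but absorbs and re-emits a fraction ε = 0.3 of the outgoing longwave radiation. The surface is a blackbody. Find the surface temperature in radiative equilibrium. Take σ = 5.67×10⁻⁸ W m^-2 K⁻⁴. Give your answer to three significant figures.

80.3 K

Flux at the orbit: S = 1366/(8.45)² = 19.13 W m^-2.
Effective emission temperature (TOA balance): σT_e⁴ = S(1−α)/4 = 2.009 W m^-2 → T_e = 77.15 K.
The surface balance (absorbed SW + ε·downward IR = σT_s⁴) with T_a⁴ = T_s⁴/2 reduces to T_s = T_e·[2/(2−ε)]^¼ = 80.35 K.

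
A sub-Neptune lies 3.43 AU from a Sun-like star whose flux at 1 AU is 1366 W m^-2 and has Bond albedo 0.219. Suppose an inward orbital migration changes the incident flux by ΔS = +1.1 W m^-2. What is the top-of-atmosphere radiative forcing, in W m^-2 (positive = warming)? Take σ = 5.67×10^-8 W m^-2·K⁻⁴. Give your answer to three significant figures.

0.215 W m^-2

Irradiance scales as 1/d², so S = 1366 W m^-2 × (1/3.43)² = 116.1 W m^-2.
Only a fraction (1−α) is absorbed and it's spread over 4πR², so ΔF = (1−α)ΔS/4 = 0.2148 W m^-2.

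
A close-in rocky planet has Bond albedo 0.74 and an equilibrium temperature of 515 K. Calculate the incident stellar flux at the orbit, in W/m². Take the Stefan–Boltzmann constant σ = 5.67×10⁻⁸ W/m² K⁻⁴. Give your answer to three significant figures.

Invert the energy balance for S: S = 4σT⁴/(1−α).
σT⁴ = 5.67×10⁻⁸·(515)⁴ = 3989 W/m².
So S = 4×3989/(1−0.74) = 61360 W/m².

61400 W/m²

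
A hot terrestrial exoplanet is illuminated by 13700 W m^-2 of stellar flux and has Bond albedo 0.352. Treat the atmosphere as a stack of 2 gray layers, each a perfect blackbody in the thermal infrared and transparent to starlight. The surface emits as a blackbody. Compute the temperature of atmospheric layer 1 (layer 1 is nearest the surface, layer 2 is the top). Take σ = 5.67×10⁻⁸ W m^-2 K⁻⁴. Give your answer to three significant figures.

529 kelvin

Top-of-atmosphere balance: σT_e⁴ = S(1−α)/4 = 2219 W m^-2 → T_e = 444.8 K.
In the N-layer model, layer k (counted from the surface) has T_k = (N+1−k)^(1/4)·T_e.
T_1 = (2)^(1/4)·444.8 = 529.0 K.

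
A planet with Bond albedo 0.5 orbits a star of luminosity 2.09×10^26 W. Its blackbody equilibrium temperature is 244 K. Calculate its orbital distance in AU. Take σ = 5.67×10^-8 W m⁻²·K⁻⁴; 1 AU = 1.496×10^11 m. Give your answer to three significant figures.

Energy balance gives S = 4σT⁴/(1−α) = 1608 W m⁻².
S = L/(4πd²) → d = √(L/4πS) = √(2.09×10^26/(4π·1608)) = 1.017×10^11 m = 0.6799 AU.

0.680 AU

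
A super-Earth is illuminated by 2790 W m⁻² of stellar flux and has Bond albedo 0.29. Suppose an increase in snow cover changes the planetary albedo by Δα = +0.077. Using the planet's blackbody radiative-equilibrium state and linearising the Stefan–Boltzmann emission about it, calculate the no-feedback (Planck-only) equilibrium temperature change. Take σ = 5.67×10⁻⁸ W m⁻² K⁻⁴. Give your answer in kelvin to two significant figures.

Unperturbed T_e = [2790·(1−0.29)/(4σ)]^¼ = 305.7 K.
The change in absorbed flux is Δ[S(1−α)/4] = −SΔα/4 = -53.71 W m⁻².
Planck response: λ_P = 4σT_e³ = 4·5.67×10⁻⁸·(305.7)³ = 6.480 W m⁻²/K.
So ΔT₀ = -53.71/6.480 = -8.29 K.

-8.3 K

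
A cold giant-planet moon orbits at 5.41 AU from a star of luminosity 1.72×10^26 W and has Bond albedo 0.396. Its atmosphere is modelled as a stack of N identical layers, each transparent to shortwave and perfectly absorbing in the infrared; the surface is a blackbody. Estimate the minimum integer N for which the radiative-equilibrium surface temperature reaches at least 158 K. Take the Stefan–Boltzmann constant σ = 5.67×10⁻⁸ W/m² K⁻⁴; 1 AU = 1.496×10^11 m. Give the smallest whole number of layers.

11

d = 5.41 × 1.496×10^11 m = 8.093×10^11 m.
Flux at the orbit: S = L/(4πd²) = 1.72×10^26/(4π·(8.09×10^11)²) = 20.90 W/m².
Top-of-atmosphere balance: σT_e⁴ = S(1−α)/4 = 3.155 W/m² → T_e = 86.37 K.
T_s = (N+1)^(1/4)·T_e ≥ 158 K requires N+1 ≥ (T_s/T_e)⁴ = (158/86.37)⁴ = 11.199.
Rounding up, N = 11.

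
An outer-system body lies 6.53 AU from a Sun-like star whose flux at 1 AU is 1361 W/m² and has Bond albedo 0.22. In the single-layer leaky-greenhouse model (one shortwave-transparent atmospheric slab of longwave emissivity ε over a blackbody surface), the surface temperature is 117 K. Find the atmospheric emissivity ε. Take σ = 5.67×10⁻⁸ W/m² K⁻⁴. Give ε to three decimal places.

Flux at the orbit: S = 1361/(6.53)² = 31.92 W/m².
Effective temperature: T_e = [S(1−α)/(4σ)]^(1/4) = 102.4 K.
Inverting T_s⁴ = 2T_e⁴/(2−ε): (T_e/T_s)⁴ = 0.5858, so ε = 2(1 − 0.5858) = 0.8284.

0.828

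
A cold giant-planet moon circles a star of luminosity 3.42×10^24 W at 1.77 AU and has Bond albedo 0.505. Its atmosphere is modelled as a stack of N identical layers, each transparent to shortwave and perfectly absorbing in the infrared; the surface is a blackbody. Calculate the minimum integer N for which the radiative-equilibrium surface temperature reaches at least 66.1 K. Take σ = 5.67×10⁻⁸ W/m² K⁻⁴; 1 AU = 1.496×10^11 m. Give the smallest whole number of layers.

Orbital distance: d = 1.77 AU = 2.648×10^11 m.
Spreading L over a sphere of radius d: S = 3.42×10^24/(4π·2.65×10^11²) = 3.882 W/m².
The effective emission temperature is T_e = [S(1−α)/(4σ)]^¼ = 53.95 K.
Need (N+1)T_e⁴ ≥ T_s⁴, i.e. N+1 ≥ (66.1/53.95)⁴ = 2.253.
So N ≥ 1.253; the smallest integer is N = 2.

2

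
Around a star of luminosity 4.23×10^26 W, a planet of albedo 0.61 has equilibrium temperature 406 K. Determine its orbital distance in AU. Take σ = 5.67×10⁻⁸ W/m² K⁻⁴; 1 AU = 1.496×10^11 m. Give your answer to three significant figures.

Energy balance gives S = 4σT⁴/(1−α) = 15800 W/m².
S = L/(4πd²) → d = √(L/4πS) = √(4.23×10^26/(4π·15800)) = 4.616×10^10 m = 0.3085 AU.

0.309 AU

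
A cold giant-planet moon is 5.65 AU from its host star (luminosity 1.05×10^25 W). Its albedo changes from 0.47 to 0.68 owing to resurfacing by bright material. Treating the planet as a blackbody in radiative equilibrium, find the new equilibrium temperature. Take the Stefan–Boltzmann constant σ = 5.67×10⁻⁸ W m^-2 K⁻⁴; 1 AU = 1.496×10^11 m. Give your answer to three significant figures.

35.8 K

d = 5.65 × 1.496×10^11 m = 8.452×10^11 m.
Flux at the orbit: S = L/(4πd²) = 1.05×10^25/(4π·(8.45×10^11)²) = 1.170 W m^-2.
New equilibrium: T₂ = [(1−0.68)·1.170/(4σ)]^(1/4) = 35.84 K.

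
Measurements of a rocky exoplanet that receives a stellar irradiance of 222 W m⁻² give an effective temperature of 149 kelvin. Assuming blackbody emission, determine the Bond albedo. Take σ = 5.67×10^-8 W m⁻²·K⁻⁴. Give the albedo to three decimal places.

0.496

Energy balance: S(1−α)/4 = σT⁴, so 1−α = 4σT⁴/S.
4σT⁴ = 4·5.67×10⁻⁸·(149)⁴ = 111.8 W m⁻².
Hence α = 1 − 111.8/222.0 = 0.4965.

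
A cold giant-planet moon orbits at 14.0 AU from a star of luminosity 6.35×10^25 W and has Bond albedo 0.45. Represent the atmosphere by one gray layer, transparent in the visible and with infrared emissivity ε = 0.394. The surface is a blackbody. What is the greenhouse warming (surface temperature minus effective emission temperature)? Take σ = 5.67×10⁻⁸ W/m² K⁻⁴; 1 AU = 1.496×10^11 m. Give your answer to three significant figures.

d = 14.0 × 1.496×10^11 m = 2.094×10^12 m.
Spreading L over a sphere of radius d: S = 6.35×10^25/(4π·2.09×10^12²) = 1.152 W/m².
The planet radiates to space at T_e = [S(1−α)/(4σ)]^(1/4) = 40.88 K.
For a single slab of emissivity ε, T_s⁴ = 2T_e⁴/(2−ε); thus T_s = 40.88·(1.245)^(1/4) = 43.19 K.
Greenhouse warming: T_s − T_e = 2.305 K.

2.31 K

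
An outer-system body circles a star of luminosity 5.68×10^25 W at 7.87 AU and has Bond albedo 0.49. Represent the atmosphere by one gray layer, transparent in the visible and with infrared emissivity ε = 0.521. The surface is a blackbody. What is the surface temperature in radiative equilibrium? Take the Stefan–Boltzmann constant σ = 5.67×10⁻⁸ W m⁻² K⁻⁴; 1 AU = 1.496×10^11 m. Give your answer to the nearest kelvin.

d = 7.87 × 1.496×10^11 m = 1.177×10^12 m.
S = L/(4πd²) = 3.261 W m⁻².
The planet radiates to space at T_e = [S(1−α)/(4σ)]^(1/4) = 52.04 K.
For a single slab of emissivity ε, T_s⁴ = 2T_e⁴/(2−ε); thus T_s = 52.04·(1.352)^(1/4) = 56.11 K.

56 K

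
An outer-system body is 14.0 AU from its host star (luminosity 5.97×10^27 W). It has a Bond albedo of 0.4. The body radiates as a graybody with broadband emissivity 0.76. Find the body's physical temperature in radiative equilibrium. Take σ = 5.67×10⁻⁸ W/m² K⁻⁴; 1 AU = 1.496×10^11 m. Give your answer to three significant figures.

d = 14.0 × 1.496×10^11 m = 2.094×10^12 m.
Spreading L over a sphere of radius d: S = 5.97×10^27/(4π·2.09×10^12²) = 108.3 W/m².
Absorbed flux (global mean): S(1−α)/4 = 108.3·0.6/4 = 16.25 W/m².
Equating to εσT⁴ with ε = 0.76: T = (16.25/0.76σ)^(1/4) = 139.3 K.

139 K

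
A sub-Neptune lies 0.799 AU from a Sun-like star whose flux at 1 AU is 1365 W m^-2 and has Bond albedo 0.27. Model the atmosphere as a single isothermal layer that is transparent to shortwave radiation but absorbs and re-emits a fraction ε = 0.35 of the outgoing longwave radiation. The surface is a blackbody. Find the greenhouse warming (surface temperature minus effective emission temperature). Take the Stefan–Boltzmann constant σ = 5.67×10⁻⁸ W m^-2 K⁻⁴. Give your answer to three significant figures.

By the inverse-square law, S = 1365/0.799² = 2138 W m^-2.
The planet radiates to space at T_e = [S(1−α)/(4σ)]^(1/4) = 288.0 K.
Surface balance with a leaky layer gives σT_s⁴ = σT_e⁴·2/(2−ε), so T_s = T_e·[2/(2−0.35)]^(1/4) = 302.2 K.
The atmosphere warms the surface by 14.19 K.

14.2 K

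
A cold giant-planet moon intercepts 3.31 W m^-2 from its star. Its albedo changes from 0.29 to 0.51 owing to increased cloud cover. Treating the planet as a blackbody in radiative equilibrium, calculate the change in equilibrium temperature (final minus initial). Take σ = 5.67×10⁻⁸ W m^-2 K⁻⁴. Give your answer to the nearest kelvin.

Initial: T₁ = [S(1−0.29)/(4σ)]^(1/4) = 56.74 K.
After:  T₂ = [3.310·0.49/(4σ)]^(1/4) = 51.71 K.
ΔT = T₂ − T₁ = -5.024 K.

-5 kelvin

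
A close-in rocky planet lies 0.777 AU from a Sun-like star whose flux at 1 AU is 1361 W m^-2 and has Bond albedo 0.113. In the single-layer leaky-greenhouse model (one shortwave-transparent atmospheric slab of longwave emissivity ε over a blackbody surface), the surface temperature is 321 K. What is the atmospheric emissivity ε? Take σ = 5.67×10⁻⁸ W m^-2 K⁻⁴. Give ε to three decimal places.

0.339

Irradiance scales as 1/d², so S = 1361 W m^-2 × (1/0.777)² = 2254 W m^-2.
First, T_e = [2254·(1−0.113)/(4σ)]^(1/4) = 306.4 K.
Inverting T_s⁴ = 2T_e⁴/(2−ε): (T_e/T_s)⁴ = 0.8304, so ε = 2(1 − 0.8304) = 0.3392.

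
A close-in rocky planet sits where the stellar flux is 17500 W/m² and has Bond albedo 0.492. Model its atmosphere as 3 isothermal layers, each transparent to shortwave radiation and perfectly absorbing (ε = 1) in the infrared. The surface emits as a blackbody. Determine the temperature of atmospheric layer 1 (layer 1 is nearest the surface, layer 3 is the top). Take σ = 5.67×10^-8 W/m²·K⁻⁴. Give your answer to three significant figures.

Top-of-atmosphere balance: σT_e⁴ = S(1−α)/4 = 2222 W/m² → T_e = 445.0 K.
Each opaque layer satisfies 2T_j⁴ = T_{j−1}⁴ + T_{j+1}⁴, giving T_k⁴ = (N+1−k)T_e⁴.
With k = 1: T_1 = (3+1−1)^¼·445.0 K = 585.6 K.

586 K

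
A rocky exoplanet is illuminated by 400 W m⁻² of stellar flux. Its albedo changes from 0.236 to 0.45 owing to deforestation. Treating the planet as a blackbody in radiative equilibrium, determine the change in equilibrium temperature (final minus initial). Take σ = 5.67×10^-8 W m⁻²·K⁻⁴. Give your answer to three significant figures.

Before: T₁ = [400.0·0.764/(4σ)]^(1/4) = 191.6 K.
Final:   T₂ = [S(1−0.45)/(4σ)]^(1/4) = 176.5 K.
Change: 176.5 − 191.6 = -15.11 K.

-15.1 K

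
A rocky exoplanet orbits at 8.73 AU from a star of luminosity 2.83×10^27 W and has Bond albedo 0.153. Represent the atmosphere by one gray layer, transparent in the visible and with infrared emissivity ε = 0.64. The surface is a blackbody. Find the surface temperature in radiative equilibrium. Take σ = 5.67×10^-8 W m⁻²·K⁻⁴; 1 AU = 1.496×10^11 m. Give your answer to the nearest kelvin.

d = 8.73 × 1.496×10^11 m = 1.306×10^12 m.
Flux at the orbit: S = L/(4πd²) = 2.83×10^27/(4π·(1.31×10^12)²) = 132.0 W m⁻².
At the top of the atmosphere, σT_e⁴ = S(1−α)/4 = 27.96 W m⁻², giving T_e = 149.0 K.
Surface balance with a leaky layer gives σT_s⁴ = σT_e⁴·2/(2−ε), so T_s = T_e·[2/(2−0.64)]^(1/4) = 164.1 K.

164 kelvin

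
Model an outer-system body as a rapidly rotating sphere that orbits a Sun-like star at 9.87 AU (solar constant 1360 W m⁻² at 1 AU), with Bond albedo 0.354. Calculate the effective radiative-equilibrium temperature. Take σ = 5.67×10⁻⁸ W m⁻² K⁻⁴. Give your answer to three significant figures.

By the inverse-square law, S = 1360/9.87² = 13.96 W m⁻².
Absorbed flux (global mean): S(1−α)/4 = 13.96·0.646/4 = 2.255 W m⁻².
Set σT⁴ = 2.255 → T = (2.255/σ)^(1/4) = 79.41 K.

79.4 kelvin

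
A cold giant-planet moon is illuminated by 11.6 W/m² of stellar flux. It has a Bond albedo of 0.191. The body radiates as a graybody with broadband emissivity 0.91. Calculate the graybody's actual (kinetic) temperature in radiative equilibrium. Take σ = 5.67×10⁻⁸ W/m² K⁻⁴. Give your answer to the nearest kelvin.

82 K

The planet absorbs (1−α)S over its disc πR² and re-emits over 4πR², so the mean absorbed flux is (1−0.191)·11.60/4 = 2.346 W/m².
Equating to εσT⁴ with ε = 0.91: T = (2.346/0.91σ)^(1/4) = 82.12 K.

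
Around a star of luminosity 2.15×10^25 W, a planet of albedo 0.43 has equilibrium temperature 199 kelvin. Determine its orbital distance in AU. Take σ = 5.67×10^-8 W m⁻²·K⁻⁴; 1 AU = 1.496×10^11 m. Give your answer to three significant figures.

0.350 AU

Required flux: S = 4σT⁴/(1−α) = 624.0 W m⁻².
Then d = [L/(4πS)]^(1/2) = 5.236×10^10 m, i.e. 0.3500 AU.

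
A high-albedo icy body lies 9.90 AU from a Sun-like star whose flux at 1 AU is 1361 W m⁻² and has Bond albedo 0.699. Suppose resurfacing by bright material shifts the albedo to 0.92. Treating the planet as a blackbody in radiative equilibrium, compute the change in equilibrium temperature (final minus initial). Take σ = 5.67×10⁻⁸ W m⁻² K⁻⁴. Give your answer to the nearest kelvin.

Flux at the orbit: S = 1361/(9.90)² = 13.89 W m⁻².
Initial: T₁ = [S(1−0.699)/(4σ)]^(1/4) = 65.52 K.
With α = 0.92, T₂ = 47.04 K.
Change: 47.04 − 65.52 = -18.48 K.

-18 kelvin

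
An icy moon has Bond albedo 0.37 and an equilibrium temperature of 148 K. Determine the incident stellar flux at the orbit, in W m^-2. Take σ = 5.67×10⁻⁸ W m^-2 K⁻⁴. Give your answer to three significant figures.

173 W m^-2

From S(1−α)/4 = σT⁴: S = 4σT⁴/(1−α).
σT⁴ = 5.67×10⁻⁸·(148)⁴ = 27.20 W m^-2.
S = 4·27.20/0.63 = 172.7 W m^-2.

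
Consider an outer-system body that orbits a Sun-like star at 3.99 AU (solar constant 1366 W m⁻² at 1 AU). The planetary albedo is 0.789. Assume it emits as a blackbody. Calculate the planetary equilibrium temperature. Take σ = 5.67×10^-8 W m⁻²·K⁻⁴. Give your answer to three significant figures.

94.5 K

By the inverse-square law, S = 1366/3.99² = 85.80 W m⁻².
Absorbed flux (global mean): S(1−α)/4 = 85.80·0.211/4 = 4.526 W m⁻².
In equilibrium σT⁴ equals this, so T = 94.52 K.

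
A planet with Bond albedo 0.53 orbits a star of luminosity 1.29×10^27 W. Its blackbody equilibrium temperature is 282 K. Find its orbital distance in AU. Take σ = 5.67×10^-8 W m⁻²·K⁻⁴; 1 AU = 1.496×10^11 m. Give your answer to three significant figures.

1.23 AU

Energy balance gives S = 4σT⁴/(1−α) = 3052 W m⁻².
S = L/(4πd²) → d = √(L/4πS) = √(1.29×10^27/(4π·3052)) = 1.834×10^11 m = 1.226 AU.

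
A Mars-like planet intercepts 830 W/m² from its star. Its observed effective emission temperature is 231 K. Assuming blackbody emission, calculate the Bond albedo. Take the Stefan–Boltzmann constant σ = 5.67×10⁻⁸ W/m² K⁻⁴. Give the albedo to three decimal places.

Rearranging the radiative balance, α = 1 − 4σT⁴/S.
4σT⁴ = 4·5.67×10⁻⁸·(231)⁴ = 645.8 W/m².
1−α = 645.8/830.0 = 0.7781, so α = 0.2219.

0.222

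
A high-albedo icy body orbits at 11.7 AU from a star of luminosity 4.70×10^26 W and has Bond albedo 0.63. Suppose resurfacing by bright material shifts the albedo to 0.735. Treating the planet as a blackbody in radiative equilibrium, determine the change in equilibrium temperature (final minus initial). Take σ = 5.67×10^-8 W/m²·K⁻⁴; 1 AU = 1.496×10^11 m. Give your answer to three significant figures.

-5.35 K

Orbital distance: d = 11.7 AU = 1.750×10^12 m.
S = L/(4πd²) = 12.21 W/m².
Before: T₁ = [12.21·0.37/(4σ)]^(1/4) = 66.80 K.
After:  T₂ = [12.21·0.265/(4σ)]^(1/4) = 61.46 K.
Change: 61.46 − 66.80 = -5.348 K.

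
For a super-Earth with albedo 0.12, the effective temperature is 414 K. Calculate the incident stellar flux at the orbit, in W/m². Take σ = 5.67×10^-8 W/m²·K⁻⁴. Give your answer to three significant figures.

Invert the energy balance for S: S = 4σT⁴/(1−α).
σT⁴ = 5.67×10⁻⁸·(414)⁴ = 1666 W/m².
S = 4·1666/0.88 = 7571 W/m².

7570 W/m²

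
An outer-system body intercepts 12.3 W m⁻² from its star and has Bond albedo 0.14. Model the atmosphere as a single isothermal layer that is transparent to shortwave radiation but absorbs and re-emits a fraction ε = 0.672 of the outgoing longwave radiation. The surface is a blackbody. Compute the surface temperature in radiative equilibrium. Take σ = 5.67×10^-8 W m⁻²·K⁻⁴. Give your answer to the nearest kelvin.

The planet radiates to space at T_e = [S(1−α)/(4σ)]^(1/4) = 82.64 K.
Surface balance with a leaky layer gives σT_s⁴ = σT_e⁴·2/(2−ε), so T_s = T_e·[2/(2−0.672)]^(1/4) = 91.55 K.

92 K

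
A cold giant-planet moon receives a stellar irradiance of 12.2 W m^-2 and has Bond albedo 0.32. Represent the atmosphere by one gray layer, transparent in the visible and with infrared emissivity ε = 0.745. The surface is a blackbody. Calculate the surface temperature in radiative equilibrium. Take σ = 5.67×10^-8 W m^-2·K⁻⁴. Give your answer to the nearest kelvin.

The planet radiates to space at T_e = [S(1−α)/(4σ)]^(1/4) = 77.77 K.
For a single slab of emissivity ε, T_s⁴ = 2T_e⁴/(2−ε); thus T_s = 77.77·(1.594)^(1/4) = 87.38 K.

87 kelvin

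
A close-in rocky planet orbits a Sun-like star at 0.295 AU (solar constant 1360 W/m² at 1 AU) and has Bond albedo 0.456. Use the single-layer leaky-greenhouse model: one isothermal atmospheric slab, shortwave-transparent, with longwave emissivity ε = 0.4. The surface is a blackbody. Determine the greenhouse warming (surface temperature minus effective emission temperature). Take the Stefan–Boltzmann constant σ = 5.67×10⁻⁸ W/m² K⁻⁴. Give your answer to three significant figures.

25.2 kelvin

By the inverse-square law, S = 1360/0.295² = 15630 W/m².
At the top of the atmosphere, σT_e⁴ = S(1−α)/4 = 2125 W/m², giving T_e = 440.0 K.
For a single slab of emissivity ε, T_s⁴ = 2T_e⁴/(2−ε); thus T_s = 440.0·(1.25)^(1/4) = 465.3 K.
T_s − T_e = 465.3 − 440.0 = 25.24 K.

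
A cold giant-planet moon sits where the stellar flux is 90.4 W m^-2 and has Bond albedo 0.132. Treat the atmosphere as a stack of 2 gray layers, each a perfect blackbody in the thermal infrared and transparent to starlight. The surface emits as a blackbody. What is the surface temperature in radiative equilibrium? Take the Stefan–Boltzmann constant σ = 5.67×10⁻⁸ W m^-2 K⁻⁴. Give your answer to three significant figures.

179 kelvin

OLR = S(1−α)/4 = 19.62 W m^-2; the top layer radiates at T_e = 136.4 K.
Layer-by-layer balance gives σT_s⁴ = (N+1)σT_e⁴, so T_s = 3^¼·136.4 = 179.5 K.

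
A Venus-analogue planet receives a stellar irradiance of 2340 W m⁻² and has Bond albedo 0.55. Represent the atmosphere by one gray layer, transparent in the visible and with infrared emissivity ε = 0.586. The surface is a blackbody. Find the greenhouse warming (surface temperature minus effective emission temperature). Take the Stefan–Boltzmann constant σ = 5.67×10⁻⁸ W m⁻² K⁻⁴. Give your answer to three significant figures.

At the top of the atmosphere, σT_e⁴ = S(1−α)/4 = 263.2 W m⁻², giving T_e = 261.0 K.
For a single slab of emissivity ε, T_s⁴ = 2T_e⁴/(2−ε); thus T_s = 261.0·(1.414)^(1/4) = 284.7 K.
T_s − T_e = 284.7 − 261.0 = 23.64 K.

23.6 kelvin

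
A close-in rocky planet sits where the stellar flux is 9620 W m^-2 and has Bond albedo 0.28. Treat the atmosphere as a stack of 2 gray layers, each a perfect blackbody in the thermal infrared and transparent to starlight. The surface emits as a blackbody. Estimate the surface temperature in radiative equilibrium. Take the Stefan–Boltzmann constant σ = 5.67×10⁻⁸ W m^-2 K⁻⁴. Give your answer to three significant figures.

550 K

OLR = S(1−α)/4 = 1732 W m^-2; the top layer radiates at T_e = 418.0 K.
Layer-by-layer balance gives σT_s⁴ = (N+1)σT_e⁴, so T_s = 3^¼·418.0 = 550.2 K.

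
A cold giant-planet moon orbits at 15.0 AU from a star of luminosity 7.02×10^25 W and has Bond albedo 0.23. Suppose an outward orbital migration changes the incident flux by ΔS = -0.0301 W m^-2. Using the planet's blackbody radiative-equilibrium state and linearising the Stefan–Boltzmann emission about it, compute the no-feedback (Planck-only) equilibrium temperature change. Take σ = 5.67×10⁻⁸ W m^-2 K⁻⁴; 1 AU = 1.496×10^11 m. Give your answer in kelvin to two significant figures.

-0.30 kelvin

d = 15.0 × 1.496×10^11 m = 2.244×10^12 m.
Flux at the orbit: S = L/(4πd²) = 7.02×10^25/(4π·(2.24×10^12)²) = 1.109 W m^-2.
Reference equilibrium: T_e = [S(1−α)/(4σ)]^(1/4) = 44.05 K.
ΔF = Δ[S(1−α)]/4 = (1−0.23)·-0.0301/4 = -0.005794 W m^-2.
Linearising σT⁴ gives d(σT⁴)/dT = 4σT_e³ = 0.01939 W m^-2 per K.
ΔT₀ = ΔF/λ_P = -0.005794/0.01939 = -0.299 K.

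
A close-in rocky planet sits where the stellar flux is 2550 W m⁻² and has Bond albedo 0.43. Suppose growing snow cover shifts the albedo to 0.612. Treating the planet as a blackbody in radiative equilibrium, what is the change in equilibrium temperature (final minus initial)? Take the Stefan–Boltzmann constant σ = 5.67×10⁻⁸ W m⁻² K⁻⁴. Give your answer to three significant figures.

-25.9 K

Initial: T₁ = [S(1−0.43)/(4σ)]^(1/4) = 282.9 K.
After:  T₂ = [2550·0.388/(4σ)]^(1/4) = 257.0 K.
Change: 257.0 − 282.9 = -25.94 K.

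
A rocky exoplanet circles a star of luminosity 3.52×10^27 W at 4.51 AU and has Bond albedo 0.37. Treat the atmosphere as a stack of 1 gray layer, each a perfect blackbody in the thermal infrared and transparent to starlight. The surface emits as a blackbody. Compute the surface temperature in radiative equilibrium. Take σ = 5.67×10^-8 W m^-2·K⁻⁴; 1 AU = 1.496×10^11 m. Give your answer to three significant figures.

Orbital distance: d = 4.51 AU = 6.747×10^11 m.
Spreading L over a sphere of radius d: S = 3.52×10^27/(4π·6.75×10^11²) = 615.3 W m^-2.
Top-of-atmosphere balance: σT_e⁴ = S(1−α)/4 = 96.92 W m^-2 → T_e = 203.3 K.
Layer-by-layer balance gives σT_s⁴ = (N+1)σT_e⁴, so T_s = 2^¼·203.3 = 241.8 K.

242 kelvin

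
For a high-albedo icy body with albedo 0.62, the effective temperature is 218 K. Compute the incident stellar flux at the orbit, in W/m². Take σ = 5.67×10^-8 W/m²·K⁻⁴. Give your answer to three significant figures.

Invert the energy balance for S: S = 4σT⁴/(1−α).
The emitted flux is σT⁴ = 128.1 W/m².
S = 4·128.1/0.38 = 1348 W/m².

1350 W/m²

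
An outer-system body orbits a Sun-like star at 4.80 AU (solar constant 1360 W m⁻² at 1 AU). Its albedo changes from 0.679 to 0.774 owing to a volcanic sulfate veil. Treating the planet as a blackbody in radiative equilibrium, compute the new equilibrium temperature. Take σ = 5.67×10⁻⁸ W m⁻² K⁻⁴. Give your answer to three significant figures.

87.6 K

By the inverse-square law, S = 1360/4.80² = 59.03 W m⁻².
New equilibrium: T₂ = [(1−0.774)·59.03/(4σ)]^(1/4) = 87.58 K.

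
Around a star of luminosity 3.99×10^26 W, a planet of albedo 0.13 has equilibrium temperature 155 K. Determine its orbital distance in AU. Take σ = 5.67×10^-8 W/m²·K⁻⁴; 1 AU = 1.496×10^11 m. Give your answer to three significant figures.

3.07 AU

Required flux: S = 4σT⁴/(1−α) = 150.5 W/m².
S = L/(4πd²) → d = √(L/4πS) = √(3.99×10^26/(4π·150.5)) = 4.594×10^11 m = 3.071 AU.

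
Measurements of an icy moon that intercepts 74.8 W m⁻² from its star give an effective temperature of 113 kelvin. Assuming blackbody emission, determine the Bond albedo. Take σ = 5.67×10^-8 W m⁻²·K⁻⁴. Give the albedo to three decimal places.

Energy balance: S(1−α)/4 = σT⁴, so 1−α = 4σT⁴/S.
σT⁴ = 9.245 W m⁻², so 4σT⁴ = 36.98 W m⁻².
1−α = 36.98/74.80 = 0.4944, so α = 0.5056.

0.506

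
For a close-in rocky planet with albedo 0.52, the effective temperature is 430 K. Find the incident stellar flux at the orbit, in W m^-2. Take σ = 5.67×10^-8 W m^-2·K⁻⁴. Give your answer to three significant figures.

From S(1−α)/4 = σT⁴: S = 4σT⁴/(1−α).
The emitted flux is σT⁴ = 1938 W m^-2.
So S = 4×1938/(1−0.52) = 16150 W m^-2.

16200 W m^-2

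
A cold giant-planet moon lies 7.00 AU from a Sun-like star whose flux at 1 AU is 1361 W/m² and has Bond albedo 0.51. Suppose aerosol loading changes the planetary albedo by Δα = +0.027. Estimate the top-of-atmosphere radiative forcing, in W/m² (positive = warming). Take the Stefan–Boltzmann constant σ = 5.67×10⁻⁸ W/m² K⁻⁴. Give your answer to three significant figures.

Irradiance scales as 1/d², so S = 1361 W/m² × (1/7.00)² = 27.78 W/m².
TOA radiative forcing: ΔF = −S·Δα/4 = −27.78·(+0.027)/4 = -0.1875 W/m².

-0.187 W/m²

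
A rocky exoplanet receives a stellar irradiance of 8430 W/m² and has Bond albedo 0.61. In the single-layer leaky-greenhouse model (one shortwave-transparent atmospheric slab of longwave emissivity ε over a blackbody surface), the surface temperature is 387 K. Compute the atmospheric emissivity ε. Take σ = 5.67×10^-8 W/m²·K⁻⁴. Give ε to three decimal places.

0.707

TOA balance gives T_e = 347.0 K.
Since (2−ε)/2 = (T_e/T_s)⁴ = 0.6463, ε = 0.7075.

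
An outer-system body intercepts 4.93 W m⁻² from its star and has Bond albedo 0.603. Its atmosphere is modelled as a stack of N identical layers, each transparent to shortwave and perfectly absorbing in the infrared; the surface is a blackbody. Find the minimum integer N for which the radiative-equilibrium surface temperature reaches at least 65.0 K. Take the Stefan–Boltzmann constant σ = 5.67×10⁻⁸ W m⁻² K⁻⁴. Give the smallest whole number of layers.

2

OLR = S(1−α)/4 = 0.4893 W m⁻²; the top layer radiates at T_e = 54.20 K.
Need (N+1)T_e⁴ ≥ T_s⁴, i.e. N+1 ≥ (65.0/54.20)⁴ = 2.069.
The minimum whole number is N = 2.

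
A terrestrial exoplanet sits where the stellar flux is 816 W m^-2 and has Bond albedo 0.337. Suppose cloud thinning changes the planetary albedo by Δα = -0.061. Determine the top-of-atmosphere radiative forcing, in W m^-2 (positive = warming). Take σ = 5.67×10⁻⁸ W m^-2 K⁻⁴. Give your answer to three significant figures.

ΔF = −(S/4)Δα = −(816.0/4)×(-0.061) = 12.44 W m^-2.

12.4 W m^-2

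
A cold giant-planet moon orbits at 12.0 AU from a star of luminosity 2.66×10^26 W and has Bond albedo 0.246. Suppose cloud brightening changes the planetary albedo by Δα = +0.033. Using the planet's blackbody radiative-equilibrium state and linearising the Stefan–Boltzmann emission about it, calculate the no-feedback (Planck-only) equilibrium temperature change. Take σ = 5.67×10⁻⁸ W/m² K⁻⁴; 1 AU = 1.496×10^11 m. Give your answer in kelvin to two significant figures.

-0.75 K

d = 12.0 × 1.496×10^11 m = 1.795×10^12 m.
Spreading L over a sphere of radius d: S = 2.66×10^26/(4π·1.80×10^12²) = 6.568 W/m².
Reference equilibrium: T_e = [S(1−α)/(4σ)]^(1/4) = 68.36 K.
TOA radiative forcing: ΔF = −S·Δα/4 = −6.568·(+0.033)/4 = -0.05419 W/m².
Linearising σT⁴ gives d(σT⁴)/dT = 4σT_e³ = 0.07245 W/m² per K.
Hence the no-feedback warming is ΔF/(4σT_e³) = -0.748 K.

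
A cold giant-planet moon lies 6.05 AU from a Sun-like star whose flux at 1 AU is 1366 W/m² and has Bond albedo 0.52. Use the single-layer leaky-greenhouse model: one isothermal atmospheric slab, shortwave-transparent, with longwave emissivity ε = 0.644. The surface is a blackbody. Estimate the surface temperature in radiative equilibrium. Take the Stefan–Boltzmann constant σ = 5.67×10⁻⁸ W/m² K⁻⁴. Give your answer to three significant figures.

104 K

Irradiance scales as 1/d², so S = 1366 W/m² × (1/6.05)² = 37.32 W/m².
Effective emission temperature (TOA balance): σT_e⁴ = S(1−α)/4 = 4.478 W/m² → T_e = 94.27 K.
For a single slab of emissivity ε, T_s⁴ = 2T_e⁴/(2−ε); thus T_s = 94.27·(1.475)^(1/4) = 103.9 K.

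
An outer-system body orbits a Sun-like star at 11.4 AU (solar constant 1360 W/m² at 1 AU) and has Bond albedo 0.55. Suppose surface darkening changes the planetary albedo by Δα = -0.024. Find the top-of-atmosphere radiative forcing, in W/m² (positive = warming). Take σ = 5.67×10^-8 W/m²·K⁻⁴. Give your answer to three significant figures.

By the inverse-square law, S = 1360/11.4² = 10.46 W/m².
TOA radiative forcing: ΔF = −S·Δα/4 = −10.46·(-0.024)/4 = 0.06279 W/m².

0.0628 W/m²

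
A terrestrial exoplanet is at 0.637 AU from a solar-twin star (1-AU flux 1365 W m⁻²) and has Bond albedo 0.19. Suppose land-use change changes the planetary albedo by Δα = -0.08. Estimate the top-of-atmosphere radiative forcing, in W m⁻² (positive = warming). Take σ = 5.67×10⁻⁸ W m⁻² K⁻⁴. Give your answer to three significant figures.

Flux at the orbit: S = 1365/(0.637)² = 3364 W m⁻².
ΔF = −(S/4)Δα = −(3364/4)×(-0.08) = 67.28 W m⁻².

67.3 W m⁻²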